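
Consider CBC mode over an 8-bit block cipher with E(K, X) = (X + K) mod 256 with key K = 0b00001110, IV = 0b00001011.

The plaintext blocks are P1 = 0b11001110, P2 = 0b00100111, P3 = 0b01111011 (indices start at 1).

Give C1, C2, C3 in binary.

C1 = 0b11010011, C2 = 0b00000010, C3 = 0b10000111

CBC encryption: C_i = E(K, P_i ⊕ C_{i−1}), with C_{0} = IV.
C1: P1 ⊕ 0b00001011 = 0b11000101; E(K, 0b11000101) = 0b11010011.
C2: P2 ⊕ 0b11010011 = 0b11110100; E(K, 0b11110100) = 0b00000010.
C3: P3 ⊕ 0b00000010 = 0b01111001; E(K, 0b01111001) = 0b10000111.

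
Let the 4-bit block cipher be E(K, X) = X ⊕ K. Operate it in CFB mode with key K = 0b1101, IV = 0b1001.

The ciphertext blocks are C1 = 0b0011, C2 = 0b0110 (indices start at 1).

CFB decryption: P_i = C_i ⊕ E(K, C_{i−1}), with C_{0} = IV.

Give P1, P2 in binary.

P1: E(K, 0b1001) = 0b0100; 0b0011 ⊕ 0b0100 = 0b0111.
P2: E(K, 0b0011) = 0b1110; 0b0110 ⊕ 0b1110 = 0b1000.

P1 = 0b0111, P2 = 0b1000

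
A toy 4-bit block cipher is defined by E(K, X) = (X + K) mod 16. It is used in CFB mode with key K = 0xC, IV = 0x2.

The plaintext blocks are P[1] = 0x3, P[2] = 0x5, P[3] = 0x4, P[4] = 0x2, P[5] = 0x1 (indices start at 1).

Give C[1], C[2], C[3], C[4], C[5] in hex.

CFB encryption: C_i = P_i ⊕ E(K, C_{i−1}), with C_{0} = IV.
C[1]: E(K, 0x2) = 0xE; 0x3 ⊕ 0xE = 0xD.
C[2]: E(K, 0xD) = 0x9; 0x5 ⊕ 0x9 = 0xC.
C[3]: E(K, 0xC) = 0x8; 0x4 ⊕ 0x8 = 0xC.
C[4]: E(K, 0xC) = 0x8; 0x2 ⊕ 0x8 = 0xA.
C[5]: E(K, 0xA) = 0x6; 0x1 ⊕ 0x6 = 0x7.

C[1] = 0xD, C[2] = 0xC, C[3] = 0xC, C[4] = 0xA, C[5] = 0x7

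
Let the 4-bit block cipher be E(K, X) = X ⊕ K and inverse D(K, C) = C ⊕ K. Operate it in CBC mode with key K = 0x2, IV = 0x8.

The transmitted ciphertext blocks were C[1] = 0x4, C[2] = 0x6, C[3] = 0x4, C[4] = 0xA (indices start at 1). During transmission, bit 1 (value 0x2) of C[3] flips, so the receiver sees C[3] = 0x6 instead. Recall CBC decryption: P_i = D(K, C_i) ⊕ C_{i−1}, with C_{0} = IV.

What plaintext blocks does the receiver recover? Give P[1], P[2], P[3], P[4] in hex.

P[1] = 0xE, P[2] = 0x0, P[3] = 0x2, P[4] = 0xE

Only C[3] changed, to 0x6. In CBC, a change in C_i garbles P_i and flips the same bit in P_{i+1}. Decrypting the received ciphertext:
P[1]: D(K, 0x4) = 0x6; 0x6 ⊕ 0x8 = 0xE.
P[2]: D(K, 0x6) = 0x4; 0x4 ⊕ 0x4 = 0x0.
P[3]: D(K, 0x6) = 0x4; 0x4 ⊕ 0x6 = 0x2.
P[4]: D(K, 0xA) = 0x8; 0x8 ⊕ 0x6 = 0xE.
Blocks that differ from the original plaintext: P[3], P[4].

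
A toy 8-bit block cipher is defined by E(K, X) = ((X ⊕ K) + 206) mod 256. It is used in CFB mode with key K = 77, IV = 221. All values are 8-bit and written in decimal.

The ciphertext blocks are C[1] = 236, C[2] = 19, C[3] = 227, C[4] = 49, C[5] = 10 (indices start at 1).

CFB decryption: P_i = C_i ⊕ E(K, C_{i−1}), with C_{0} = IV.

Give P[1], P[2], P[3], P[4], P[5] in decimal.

P[1] = 178, P[2] = 124, P[3] = 207, P[4] = 77, P[5] = 64

P[1]: E(K, 221) = 94; 236 ⊕ 94 = 178.
P[2]: E(K, 236) = 111; 19 ⊕ 111 = 124.
P[3]: E(K, 19) = 44; 227 ⊕ 44 = 207.
P[4]: E(K, 227) = 124; 49 ⊕ 124 = 77.
P[5]: E(K, 49) = 74; 10 ⊕ 74 = 64.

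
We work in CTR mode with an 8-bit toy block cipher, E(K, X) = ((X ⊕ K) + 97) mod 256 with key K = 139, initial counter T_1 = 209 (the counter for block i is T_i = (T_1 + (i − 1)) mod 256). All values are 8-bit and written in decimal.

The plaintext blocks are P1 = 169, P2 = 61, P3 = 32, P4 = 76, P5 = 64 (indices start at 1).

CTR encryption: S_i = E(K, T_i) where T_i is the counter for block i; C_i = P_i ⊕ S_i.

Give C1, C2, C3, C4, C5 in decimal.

C1 = 18, C2 = 135, C3 = 153, C4 = 140, C5 = 255

C1: T = 209, S = E(K, T) = 187; 169 ⊕ 187 = 18.
C2: T = 210, S = E(K, T) = 186; 61 ⊕ 186 = 135.
C3: T = 211, S = E(K, T) = 185; 32 ⊕ 185 = 153.
C4: T = 212, S = E(K, T) = 192; 76 ⊕ 192 = 140.
C5: T = 213, S = E(K, T) = 191; 64 ⊕ 191 = 255.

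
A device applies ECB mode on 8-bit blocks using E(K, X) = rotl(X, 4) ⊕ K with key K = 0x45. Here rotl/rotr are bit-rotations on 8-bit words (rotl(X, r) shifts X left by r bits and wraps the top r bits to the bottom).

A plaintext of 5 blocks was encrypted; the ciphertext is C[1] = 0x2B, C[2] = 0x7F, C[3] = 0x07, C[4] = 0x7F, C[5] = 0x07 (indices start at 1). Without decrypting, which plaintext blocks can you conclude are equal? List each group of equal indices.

ECB encrypts each block independently with the same key, so equal ciphertext blocks imply equal plaintext blocks.
C[2] = C[4] = 0x7F, so P[2] = P[4].
C[3] = C[5] = 0x07, so P[3] = P[5].

P[2] = P[4]; P[3] = P[5]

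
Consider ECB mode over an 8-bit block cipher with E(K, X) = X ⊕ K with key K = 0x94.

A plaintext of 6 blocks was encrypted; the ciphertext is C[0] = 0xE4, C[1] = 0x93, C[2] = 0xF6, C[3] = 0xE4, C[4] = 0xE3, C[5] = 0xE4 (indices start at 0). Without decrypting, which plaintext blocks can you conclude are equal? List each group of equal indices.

P[0] = P[3] = P[5]

ECB encrypts each block independently with the same key, so equal ciphertext blocks imply equal plaintext blocks.
C[0] = C[3] = C[5] = 0xE4, so P[0] = P[3] = P[5].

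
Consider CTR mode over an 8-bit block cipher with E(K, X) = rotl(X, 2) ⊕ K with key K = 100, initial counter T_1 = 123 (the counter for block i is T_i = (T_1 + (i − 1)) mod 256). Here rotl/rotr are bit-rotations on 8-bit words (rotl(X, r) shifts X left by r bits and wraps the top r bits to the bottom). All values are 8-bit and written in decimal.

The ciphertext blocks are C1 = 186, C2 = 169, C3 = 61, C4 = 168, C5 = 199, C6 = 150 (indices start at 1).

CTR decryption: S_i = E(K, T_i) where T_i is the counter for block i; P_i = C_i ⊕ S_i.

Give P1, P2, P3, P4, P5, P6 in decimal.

P1 = 51, P2 = 60, P3 = 172, P4 = 53, P5 = 94, P6 = 240

P1: T = 123, S = E(K, T) = 137; 186 ⊕ 137 = 51.
P2: T = 124, S = E(K, T) = 149; 169 ⊕ 149 = 60.
P3: T = 125, S = E(K, T) = 145; 61 ⊕ 145 = 172.
P4: T = 126, S = E(K, T) = 157; 168 ⊕ 157 = 53.
P5: T = 127, S = E(K, T) = 153; 199 ⊕ 153 = 94.
P6: T = 128, S = E(K, T) = 102; 150 ⊕ 102 = 240.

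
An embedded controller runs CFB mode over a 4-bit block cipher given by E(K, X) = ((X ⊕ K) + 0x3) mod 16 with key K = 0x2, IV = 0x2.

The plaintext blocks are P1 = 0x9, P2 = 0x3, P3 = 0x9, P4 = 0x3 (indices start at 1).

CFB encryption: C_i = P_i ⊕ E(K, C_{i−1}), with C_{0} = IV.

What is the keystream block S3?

0xD

C1: E(K, 0x2) = 0x3; 0x9 ⊕ 0x3 = 0xA.
C2: E(K, 0xA) = 0xB; 0x3 ⊕ 0xB = 0x8.
C3: E(K, 0x8) = 0xD; 0x9 ⊕ 0xD = 0x4.
So S3 = 0xD.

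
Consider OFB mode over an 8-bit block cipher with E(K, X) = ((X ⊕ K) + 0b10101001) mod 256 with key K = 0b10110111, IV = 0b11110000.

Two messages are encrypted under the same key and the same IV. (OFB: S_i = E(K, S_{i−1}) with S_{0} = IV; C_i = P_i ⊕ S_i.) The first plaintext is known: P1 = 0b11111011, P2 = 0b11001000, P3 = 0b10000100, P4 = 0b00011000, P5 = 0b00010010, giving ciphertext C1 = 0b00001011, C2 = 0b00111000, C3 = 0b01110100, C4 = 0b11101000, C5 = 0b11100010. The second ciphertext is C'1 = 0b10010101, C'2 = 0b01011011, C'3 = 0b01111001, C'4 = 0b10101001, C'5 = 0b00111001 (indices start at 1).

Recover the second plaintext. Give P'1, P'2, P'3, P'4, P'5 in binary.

P'1 = 0b01100101, P'2 = 0b10101011, P'3 = 0b10001001, P'4 = 0b01011001, P'5 = 0b11001001

In OFB with a reused IV, both messages share the same keystream S_i, so C_i ⊕ C'_i = P_i ⊕ P'_i and thus P'_i = P_i ⊕ C_i ⊕ C'_i.
P'1: 0b11111011 ⊕ 0b00001011 ⊕ 0b10010101 = 0b01100101.
P'2: 0b11001000 ⊕ 0b00111000 ⊕ 0b01011011 = 0b10101011.
P'3: 0b10000100 ⊕ 0b01110100 ⊕ 0b01111001 = 0b10001001.
P'4: 0b00011000 ⊕ 0b11101000 ⊕ 0b10101001 = 0b01011001.
P'5: 0b00010010 ⊕ 0b11100010 ⊕ 0b00111001 = 0b11001001.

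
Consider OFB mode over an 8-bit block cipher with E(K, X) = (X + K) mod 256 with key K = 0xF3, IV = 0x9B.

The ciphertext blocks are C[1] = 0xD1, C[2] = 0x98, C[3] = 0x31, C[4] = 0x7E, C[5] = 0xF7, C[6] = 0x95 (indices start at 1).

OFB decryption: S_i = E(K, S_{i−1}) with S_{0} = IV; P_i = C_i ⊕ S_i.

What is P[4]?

P[4] = 0x19

P[1]: S = E(K, 0x9B) = 0x8E; 0xD1 ⊕ 0x8E = 0x5F.
P[2]: S = E(K, 0x8E) = 0x81; 0x98 ⊕ 0x81 = 0x19.
P[3]: S = E(K, 0x81) = 0x74; 0x31 ⊕ 0x74 = 0x45.
P[4]: S = E(K, 0x74) = 0x67; 0x7E ⊕ 0x67 = 0x19.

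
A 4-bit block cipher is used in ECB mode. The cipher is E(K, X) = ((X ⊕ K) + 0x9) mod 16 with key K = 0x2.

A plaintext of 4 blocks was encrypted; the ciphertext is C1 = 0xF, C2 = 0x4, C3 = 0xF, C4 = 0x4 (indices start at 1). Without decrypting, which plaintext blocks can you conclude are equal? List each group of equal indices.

P1 = P3; P2 = P4

ECB encrypts each block independently with the same key, so equal ciphertext blocks imply equal plaintext blocks.
C1 = C3 = 0xF, so P1 = P3.
C2 = C4 = 0x4, so P2 = P4.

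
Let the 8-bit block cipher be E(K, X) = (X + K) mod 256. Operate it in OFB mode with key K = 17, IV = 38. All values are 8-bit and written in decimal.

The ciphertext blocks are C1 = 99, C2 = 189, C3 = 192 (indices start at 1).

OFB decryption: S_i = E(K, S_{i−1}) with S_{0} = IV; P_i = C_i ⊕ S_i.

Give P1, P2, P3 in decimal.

P1 = 84, P2 = 245, P3 = 153

P1: S = E(K, 38) = 55; 99 ⊕ 55 = 84.
P2: S = E(K, 55) = 72; 189 ⊕ 72 = 245.
P3: S = E(K, 72) = 89; 192 ⊕ 89 = 153.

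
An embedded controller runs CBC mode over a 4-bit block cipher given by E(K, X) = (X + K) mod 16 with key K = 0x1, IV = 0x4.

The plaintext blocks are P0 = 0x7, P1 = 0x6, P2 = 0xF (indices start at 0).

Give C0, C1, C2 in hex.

C0 = 0x4, C1 = 0x3, C2 = 0xD

CBC encryption: C_i = E(K, P_i ⊕ C_{i−1}), with C_{−1} = IV.
C0: P0 ⊕ 0x4 = 0x3; E(K, 0x3) = 0x4.
C1: P1 ⊕ 0x4 = 0x2; E(K, 0x2) = 0x3.
C2: P2 ⊕ 0x3 = 0xC; E(K, 0xC) = 0xD.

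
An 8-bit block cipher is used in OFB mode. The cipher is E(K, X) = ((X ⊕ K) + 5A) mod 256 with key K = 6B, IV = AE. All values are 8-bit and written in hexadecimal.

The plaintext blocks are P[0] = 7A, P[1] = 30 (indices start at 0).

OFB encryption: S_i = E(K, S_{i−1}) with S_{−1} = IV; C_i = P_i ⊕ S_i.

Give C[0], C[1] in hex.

C[0]: S = E(K, AE) = 1F; 7A ⊕ 1F = 65.
C[1]: S = E(K, 1F) = CE; 30 ⊕ CE = FE.

C[0] = 65, C[1] = FE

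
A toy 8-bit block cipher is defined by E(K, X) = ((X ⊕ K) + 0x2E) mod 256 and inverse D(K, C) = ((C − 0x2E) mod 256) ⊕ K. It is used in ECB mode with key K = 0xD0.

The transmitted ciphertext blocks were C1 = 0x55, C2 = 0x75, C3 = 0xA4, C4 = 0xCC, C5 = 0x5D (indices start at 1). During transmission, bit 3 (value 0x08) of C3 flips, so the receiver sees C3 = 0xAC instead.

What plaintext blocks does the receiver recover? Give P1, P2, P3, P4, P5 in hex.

ECB decryption: P_i = D(K, C_i).
Only C3 changed, to 0xAC. In ECB, a change in C_i affects only P_i. Decrypting the received ciphertext:
P1: D(K, 0x55) = 0xF7.
P2: D(K, 0x75) = 0x97.
P3: D(K, 0xAC) = 0xAE.
P4: D(K, 0xCC) = 0x4E.
P5: D(K, 0x5D) = 0xFF.
Blocks that differ from the original plaintext: P3.

P1 = 0xF7, P2 = 0x97, P3 = 0xAE, P4 = 0x4E, P5 = 0xFF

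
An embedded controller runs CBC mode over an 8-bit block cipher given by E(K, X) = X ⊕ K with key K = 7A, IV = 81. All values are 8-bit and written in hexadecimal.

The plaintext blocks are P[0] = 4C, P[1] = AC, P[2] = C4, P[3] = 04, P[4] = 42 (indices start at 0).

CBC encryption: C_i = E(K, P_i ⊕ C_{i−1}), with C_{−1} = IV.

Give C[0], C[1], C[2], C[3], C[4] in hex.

C[0] = B7, C[1] = 61, C[2] = DF, C[3] = A1, C[4] = 99

C[0]: P[0] ⊕ 81 = CD; E(K, CD) = B7.
C[1]: P[1] ⊕ B7 = 1B; E(K, 1B) = 61.
C[2]: P[2] ⊕ 61 = A5; E(K, A5) = DF.
C[3]: P[3] ⊕ DF = DB; E(K, DB) = A1.
C[4]: P[4] ⊕ A1 = E3; E(K, E3) = 99.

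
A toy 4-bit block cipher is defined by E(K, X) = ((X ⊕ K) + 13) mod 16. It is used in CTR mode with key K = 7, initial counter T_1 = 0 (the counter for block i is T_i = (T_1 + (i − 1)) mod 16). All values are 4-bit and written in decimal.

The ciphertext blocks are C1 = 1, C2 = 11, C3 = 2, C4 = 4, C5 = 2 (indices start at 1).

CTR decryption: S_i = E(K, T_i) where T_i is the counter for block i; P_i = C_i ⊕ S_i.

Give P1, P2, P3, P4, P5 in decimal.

P1: T = 0, S = E(K, T) = 4; 1 ⊕ 4 = 5.
P2: T = 1, S = E(K, T) = 3; 11 ⊕ 3 = 8.
P3: T = 2, S = E(K, T) = 2; 2 ⊕ 2 = 0.
P4: T = 3, S = E(K, T) = 1; 4 ⊕ 1 = 5.
P5: T = 4, S = E(K, T) = 0; 2 ⊕ 0 = 2.

P1 = 5, P2 = 8, P3 = 0, P4 = 5, P5 = 2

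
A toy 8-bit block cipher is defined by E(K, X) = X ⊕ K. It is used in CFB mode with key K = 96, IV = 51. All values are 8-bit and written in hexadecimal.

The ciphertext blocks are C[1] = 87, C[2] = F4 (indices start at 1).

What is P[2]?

CFB decryption: P_i = C_i ⊕ E(K, C_{i−1}), with C_{0} = IV.
P[2]: E(K, 87) = 11; F4 ⊕ 11 = E5.

P[2] = E5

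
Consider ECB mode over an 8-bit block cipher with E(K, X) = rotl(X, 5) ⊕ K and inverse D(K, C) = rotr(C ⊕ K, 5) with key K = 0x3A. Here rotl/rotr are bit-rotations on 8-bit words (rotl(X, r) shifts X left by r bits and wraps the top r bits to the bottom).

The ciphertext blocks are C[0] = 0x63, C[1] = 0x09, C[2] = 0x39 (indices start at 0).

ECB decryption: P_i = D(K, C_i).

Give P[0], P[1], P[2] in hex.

P[0] = 0xCA, P[1] = 0x99, P[2] = 0x18

P[0]: D(K, 0x63) = 0xCA.
P[1]: D(K, 0x09) = 0x99.
P[2]: D(K, 0x39) = 0x18.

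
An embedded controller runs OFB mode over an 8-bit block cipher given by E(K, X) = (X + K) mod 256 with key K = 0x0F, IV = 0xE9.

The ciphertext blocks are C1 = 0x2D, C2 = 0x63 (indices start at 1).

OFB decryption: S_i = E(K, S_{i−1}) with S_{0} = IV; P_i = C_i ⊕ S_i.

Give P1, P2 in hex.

P1 = 0xD5, P2 = 0x64

P1: S = E(K, 0xE9) = 0xF8; 0x2D ⊕ 0xF8 = 0xD5.
P2: S = E(K, 0xF8) = 0x07; 0x63 ⊕ 0x07 = 0x64.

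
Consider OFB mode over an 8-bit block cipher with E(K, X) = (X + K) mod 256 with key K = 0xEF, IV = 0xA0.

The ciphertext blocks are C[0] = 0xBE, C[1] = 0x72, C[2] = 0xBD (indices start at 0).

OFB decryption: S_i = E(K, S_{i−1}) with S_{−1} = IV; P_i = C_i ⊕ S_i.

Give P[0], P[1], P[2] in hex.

P[0] = 0x31, P[1] = 0x0C, P[2] = 0xD0

P[0]: S = E(K, 0xA0) = 0x8F; 0xBE ⊕ 0x8F = 0x31.
P[1]: S = E(K, 0x8F) = 0x7E; 0x72 ⊕ 0x7E = 0x0C.
P[2]: S = E(K, 0x7E) = 0x6D; 0xBD ⊕ 0x6D = 0xD0.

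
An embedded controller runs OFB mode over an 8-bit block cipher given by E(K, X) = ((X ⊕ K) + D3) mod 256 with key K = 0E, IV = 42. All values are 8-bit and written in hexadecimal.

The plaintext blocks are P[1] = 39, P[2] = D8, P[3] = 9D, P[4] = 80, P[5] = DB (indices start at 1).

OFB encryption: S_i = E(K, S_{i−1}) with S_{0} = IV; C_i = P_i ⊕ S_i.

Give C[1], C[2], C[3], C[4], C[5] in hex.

C[1] = 26, C[2] = 3C, C[3] = 20, C[4] = 06, C[5] = 80

C[1]: S = E(K, 42) = 1F; 39 ⊕ 1F = 26.
C[2]: S = E(K, 1F) = E4; D8 ⊕ E4 = 3C.
C[3]: S = E(K, E4) = BD; 9D ⊕ BD = 20.
C[4]: S = E(K, BD) = 86; 80 ⊕ 86 = 06.
C[5]: S = E(K, 86) = 5B; DB ⊕ 5B = 80.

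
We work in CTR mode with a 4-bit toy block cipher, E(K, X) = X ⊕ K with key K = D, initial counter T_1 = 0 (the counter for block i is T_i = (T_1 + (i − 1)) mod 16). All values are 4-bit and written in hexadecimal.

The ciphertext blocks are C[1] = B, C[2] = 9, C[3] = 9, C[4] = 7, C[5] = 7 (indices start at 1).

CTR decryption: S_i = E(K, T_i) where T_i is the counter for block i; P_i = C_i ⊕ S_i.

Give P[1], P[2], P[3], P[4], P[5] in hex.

P[1] = 6, P[2] = 5, P[3] = 6, P[4] = 9, P[5] = E

P[1]: T = 0, S = E(K, T) = D; B ⊕ D = 6.
P[2]: T = 1, S = E(K, T) = C; 9 ⊕ C = 5.
P[3]: T = 2, S = E(K, T) = F; 9 ⊕ F = 6.
P[4]: T = 3, S = E(K, T) = E; 7 ⊕ E = 9.
P[5]: T = 4, S = E(K, T) = 9; 7 ⊕ 9 = E.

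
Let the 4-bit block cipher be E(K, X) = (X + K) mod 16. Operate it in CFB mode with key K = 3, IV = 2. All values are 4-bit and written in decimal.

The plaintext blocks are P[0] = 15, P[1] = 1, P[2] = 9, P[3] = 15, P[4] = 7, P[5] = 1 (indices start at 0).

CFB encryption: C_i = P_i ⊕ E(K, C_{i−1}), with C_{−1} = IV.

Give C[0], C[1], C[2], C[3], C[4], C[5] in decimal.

C[0]: E(K, 2) = 5; 15 ⊕ 5 = 10.
C[1]: E(K, 10) = 13; 1 ⊕ 13 = 12.
C[2]: E(K, 12) = 15; 9 ⊕ 15 = 6.
C[3]: E(K, 6) = 9; 15 ⊕ 9 = 6.
C[4]: E(K, 6) = 9; 7 ⊕ 9 = 14.
C[5]: E(K, 14) = 1; 1 ⊕ 1 = 0.

C[0] = 10, C[1] = 12, C[2] = 6, C[3] = 6, C[4] = 14, C[5] = 0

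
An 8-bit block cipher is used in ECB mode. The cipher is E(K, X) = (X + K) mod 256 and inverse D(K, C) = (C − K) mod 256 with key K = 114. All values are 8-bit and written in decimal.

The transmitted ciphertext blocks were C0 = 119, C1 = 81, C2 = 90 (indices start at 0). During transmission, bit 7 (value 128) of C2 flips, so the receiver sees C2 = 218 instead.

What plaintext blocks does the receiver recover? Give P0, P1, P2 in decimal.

ECB decryption: P_i = D(K, C_i).
Only C2 changed, to 218. In ECB, a change in C_i affects only P_i. Decrypting the received ciphertext:
P0: D(K, 119) = 5.
P1: D(K, 81) = 223.
P2: D(K, 218) = 104.
Blocks that differ from the original plaintext: P2.

P0 = 5, P1 = 223, P2 = 104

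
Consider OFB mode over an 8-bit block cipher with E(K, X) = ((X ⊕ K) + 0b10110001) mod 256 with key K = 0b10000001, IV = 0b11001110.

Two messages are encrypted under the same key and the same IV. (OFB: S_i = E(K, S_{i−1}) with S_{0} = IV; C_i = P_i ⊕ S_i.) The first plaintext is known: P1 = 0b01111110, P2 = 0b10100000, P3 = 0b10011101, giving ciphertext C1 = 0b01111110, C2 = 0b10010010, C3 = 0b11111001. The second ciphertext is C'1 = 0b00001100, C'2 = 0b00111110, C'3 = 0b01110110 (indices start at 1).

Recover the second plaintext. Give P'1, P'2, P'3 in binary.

P'1 = 0b00001100, P'2 = 0b00001100, P'3 = 0b00010010

In OFB with a reused IV, both messages share the same keystream S_i, so C_i ⊕ C'_i = P_i ⊕ P'_i and thus P'_i = P_i ⊕ C_i ⊕ C'_i.
P'1: 0b01111110 ⊕ 0b01111110 ⊕ 0b00001100 = 0b00001100.
P'2: 0b10100000 ⊕ 0b10010010 ⊕ 0b00111110 = 0b00001100.
P'3: 0b10011101 ⊕ 0b11111001 ⊕ 0b01110110 = 0b00010010.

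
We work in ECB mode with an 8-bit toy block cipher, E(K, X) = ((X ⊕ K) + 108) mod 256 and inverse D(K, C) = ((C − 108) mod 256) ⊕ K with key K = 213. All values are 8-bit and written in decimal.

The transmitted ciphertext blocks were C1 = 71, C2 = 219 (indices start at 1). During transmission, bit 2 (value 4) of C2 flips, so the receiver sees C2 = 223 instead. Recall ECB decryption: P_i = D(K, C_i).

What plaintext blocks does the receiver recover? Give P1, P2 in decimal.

P1 = 14, P2 = 166

Only C2 changed, to 223. In ECB, a change in C_i affects only P_i. Decrypting the received ciphertext:
P1: D(K, 71) = 14.
P2: D(K, 223) = 166.
Blocks that differ from the original plaintext: P2.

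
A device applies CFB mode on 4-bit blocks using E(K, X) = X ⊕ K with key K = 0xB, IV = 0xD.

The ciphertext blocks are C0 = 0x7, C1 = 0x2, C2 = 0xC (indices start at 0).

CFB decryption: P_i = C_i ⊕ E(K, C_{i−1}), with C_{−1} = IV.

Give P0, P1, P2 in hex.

P0: E(K, 0xD) = 0x6; 0x7 ⊕ 0x6 = 0x1.
P1: E(K, 0x7) = 0xC; 0x2 ⊕ 0xC = 0xE.
P2: E(K, 0x2) = 0x9; 0xC ⊕ 0x9 = 0x5.

P0 = 0x1, P1 = 0xE, P2 = 0x5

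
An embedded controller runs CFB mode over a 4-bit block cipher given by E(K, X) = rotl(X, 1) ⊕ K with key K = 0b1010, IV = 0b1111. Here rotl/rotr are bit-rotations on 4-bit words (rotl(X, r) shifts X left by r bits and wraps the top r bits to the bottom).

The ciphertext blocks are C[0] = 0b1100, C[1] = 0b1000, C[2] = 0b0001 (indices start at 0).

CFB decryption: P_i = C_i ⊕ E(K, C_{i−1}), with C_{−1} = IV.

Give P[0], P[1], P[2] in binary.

P[0] = 0b1001, P[1] = 0b1011, P[2] = 0b1010

P[0]: E(K, 0b1111) = 0b0101; 0b1100 ⊕ 0b0101 = 0b1001.
P[1]: E(K, 0b1100) = 0b0011; 0b1000 ⊕ 0b0011 = 0b1011.
P[2]: E(K, 0b1000) = 0b1011; 0b0001 ⊕ 0b1011 = 0b1010.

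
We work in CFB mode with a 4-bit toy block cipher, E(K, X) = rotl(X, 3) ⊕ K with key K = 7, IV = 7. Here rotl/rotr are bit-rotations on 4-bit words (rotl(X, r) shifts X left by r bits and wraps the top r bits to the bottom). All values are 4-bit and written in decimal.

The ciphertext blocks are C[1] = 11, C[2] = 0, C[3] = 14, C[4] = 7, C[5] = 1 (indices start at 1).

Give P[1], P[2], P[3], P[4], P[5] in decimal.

P[1] = 7, P[2] = 10, P[3] = 9, P[4] = 7, P[5] = 13

CFB decryption: P_i = C_i ⊕ E(K, C_{i−1}), with C_{0} = IV.
P[1]: E(K, 7) = 12; 11 ⊕ 12 = 7.
P[2]: E(K, 11) = 10; 0 ⊕ 10 = 10.
P[3]: E(K, 0) = 7; 14 ⊕ 7 = 9.
P[4]: E(K, 14) = 0; 7 ⊕ 0 = 7.
P[5]: E(K, 7) = 12; 1 ⊕ 12 = 13.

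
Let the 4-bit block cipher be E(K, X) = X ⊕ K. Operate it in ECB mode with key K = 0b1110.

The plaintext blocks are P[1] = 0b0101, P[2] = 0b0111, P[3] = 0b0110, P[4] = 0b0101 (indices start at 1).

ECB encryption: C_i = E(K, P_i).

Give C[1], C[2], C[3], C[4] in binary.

C[1]: E(K, 0b0101) = 0b1011.
C[2]: E(K, 0b0111) = 0b1001.
C[3]: E(K, 0b0110) = 0b1000.
C[4]: E(K, 0b0101) = 0b1011.

C[1] = 0b1011, C[2] = 0b1001, C[3] = 0b1000, C[4] = 0b1011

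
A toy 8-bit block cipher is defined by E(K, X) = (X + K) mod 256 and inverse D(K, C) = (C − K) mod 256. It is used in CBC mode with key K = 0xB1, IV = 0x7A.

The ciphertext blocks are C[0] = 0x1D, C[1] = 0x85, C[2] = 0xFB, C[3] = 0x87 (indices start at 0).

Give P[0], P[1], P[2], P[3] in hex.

P[0] = 0x16, P[1] = 0xC9, P[2] = 0xCF, P[3] = 0x2D

CBC decryption: P_i = D(K, C_i) ⊕ C_{i−1}, with C_{−1} = IV.
P[0]: D(K, 0x1D) = 0x6C; 0x6C ⊕ 0x7A = 0x16.
P[1]: D(K, 0x85) = 0xD4; 0xD4 ⊕ 0x1D = 0xC9.
P[2]: D(K, 0xFB) = 0x4A; 0x4A ⊕ 0x85 = 0xCF.
P[3]: D(K, 0x87) = 0xD6; 0xD6 ⊕ 0xFB = 0x2D.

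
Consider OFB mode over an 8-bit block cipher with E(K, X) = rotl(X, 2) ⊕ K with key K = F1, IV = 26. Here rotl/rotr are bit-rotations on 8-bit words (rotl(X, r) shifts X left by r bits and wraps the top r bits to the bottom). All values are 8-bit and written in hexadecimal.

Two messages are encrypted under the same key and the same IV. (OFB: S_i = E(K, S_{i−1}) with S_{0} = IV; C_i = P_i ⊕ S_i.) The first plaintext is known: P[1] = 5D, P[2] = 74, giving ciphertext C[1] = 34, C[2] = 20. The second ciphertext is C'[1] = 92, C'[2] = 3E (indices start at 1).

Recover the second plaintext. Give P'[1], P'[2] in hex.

P'[1] = FB, P'[2] = 6A

In OFB with a reused IV, both messages share the same keystream S_i, so C_i ⊕ C'_i = P_i ⊕ P'_i and thus P'_i = P_i ⊕ C_i ⊕ C'_i.
P'[1]: 5D ⊕ 34 ⊕ 92 = FB.
P'[2]: 74 ⊕ 20 ⊕ 3E = 6A.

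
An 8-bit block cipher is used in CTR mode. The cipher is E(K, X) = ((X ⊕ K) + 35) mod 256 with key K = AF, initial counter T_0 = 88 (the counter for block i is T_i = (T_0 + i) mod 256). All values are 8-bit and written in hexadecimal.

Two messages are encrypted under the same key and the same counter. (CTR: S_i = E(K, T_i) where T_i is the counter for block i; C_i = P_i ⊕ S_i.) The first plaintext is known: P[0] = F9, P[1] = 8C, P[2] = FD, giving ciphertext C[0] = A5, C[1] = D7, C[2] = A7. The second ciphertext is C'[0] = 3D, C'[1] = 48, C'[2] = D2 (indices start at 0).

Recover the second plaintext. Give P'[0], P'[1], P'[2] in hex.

In CTR with a reused counter, both messages share the same keystream S_i, so C_i ⊕ C'_i = P_i ⊕ P'_i and thus P'_i = P_i ⊕ C_i ⊕ C'_i.
P'[0]: F9 ⊕ A5 ⊕ 3D = 61.
P'[1]: 8C ⊕ D7 ⊕ 48 = 13.
P'[2]: FD ⊕ A7 ⊕ D2 = 88.

P'[0] = 61, P'[1] = 13, P'[2] = 88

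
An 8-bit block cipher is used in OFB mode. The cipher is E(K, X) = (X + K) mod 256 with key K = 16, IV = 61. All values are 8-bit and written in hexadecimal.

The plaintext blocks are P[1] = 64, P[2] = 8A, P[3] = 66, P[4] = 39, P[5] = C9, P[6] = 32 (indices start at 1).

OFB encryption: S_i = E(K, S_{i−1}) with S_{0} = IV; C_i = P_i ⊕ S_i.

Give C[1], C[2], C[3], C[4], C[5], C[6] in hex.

C[1]: S = E(K, 61) = 77; 64 ⊕ 77 = 13.
C[2]: S = E(K, 77) = 8D; 8A ⊕ 8D = 07.
C[3]: S = E(K, 8D) = A3; 66 ⊕ A3 = C5.
C[4]: S = E(K, A3) = B9; 39 ⊕ B9 = 80.
C[5]: S = E(K, B9) = CF; C9 ⊕ CF = 06.
C[6]: S = E(K, CF) = E5; 32 ⊕ E5 = D7.

C[1] = 13, C[2] = 07, C[3] = C5, C[4] = 80, C[5] = 06, C[6] = D7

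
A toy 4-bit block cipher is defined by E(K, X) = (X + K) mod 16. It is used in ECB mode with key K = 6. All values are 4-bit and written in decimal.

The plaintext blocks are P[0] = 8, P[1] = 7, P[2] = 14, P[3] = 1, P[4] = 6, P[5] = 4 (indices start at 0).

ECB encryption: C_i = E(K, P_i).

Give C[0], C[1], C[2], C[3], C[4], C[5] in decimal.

C[0]: E(K, 8) = 14.
C[1]: E(K, 7) = 13.
C[2]: E(K, 14) = 4.
C[3]: E(K, 1) = 7.
C[4]: E(K, 6) = 12.
C[5]: E(K, 4) = 10.

C[0] = 14, C[1] = 13, C[2] = 4, C[3] = 7, C[4] = 12, C[5] = 10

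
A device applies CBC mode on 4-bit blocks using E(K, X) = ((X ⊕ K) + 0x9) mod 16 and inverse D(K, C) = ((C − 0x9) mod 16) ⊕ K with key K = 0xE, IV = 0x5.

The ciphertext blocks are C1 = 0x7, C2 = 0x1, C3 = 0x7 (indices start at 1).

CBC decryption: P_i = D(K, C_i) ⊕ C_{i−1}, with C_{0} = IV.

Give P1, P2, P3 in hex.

P1 = 0x5, P2 = 0x1, P3 = 0x1

P1: D(K, 0x7) = 0x0; 0x0 ⊕ 0x5 = 0x5.
P2: D(K, 0x1) = 0x6; 0x6 ⊕ 0x7 = 0x1.
P3: D(K, 0x7) = 0x0; 0x0 ⊕ 0x1 = 0x1.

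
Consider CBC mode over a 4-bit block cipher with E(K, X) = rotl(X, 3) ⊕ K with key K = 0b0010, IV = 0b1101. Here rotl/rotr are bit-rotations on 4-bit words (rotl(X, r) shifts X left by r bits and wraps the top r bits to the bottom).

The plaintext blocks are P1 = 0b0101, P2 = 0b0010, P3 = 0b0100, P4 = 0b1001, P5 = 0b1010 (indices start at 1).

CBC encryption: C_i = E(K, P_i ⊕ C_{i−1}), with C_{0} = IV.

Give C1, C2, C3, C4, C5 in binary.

C1: P1 ⊕ 0b1101 = 0b1000; E(K, 0b1000) = 0b0110.
C2: P2 ⊕ 0b0110 = 0b0100; E(K, 0b0100) = 0b0000.
C3: P3 ⊕ 0b0000 = 0b0100; E(K, 0b0100) = 0b0000.
C4: P4 ⊕ 0b0000 = 0b1001; E(K, 0b1001) = 0b1110.
C5: P5 ⊕ 0b1110 = 0b0100; E(K, 0b0100) = 0b0000.

C1 = 0b0110, C2 = 0b0000, C3 = 0b0000, C4 = 0b1110, C5 = 0b0000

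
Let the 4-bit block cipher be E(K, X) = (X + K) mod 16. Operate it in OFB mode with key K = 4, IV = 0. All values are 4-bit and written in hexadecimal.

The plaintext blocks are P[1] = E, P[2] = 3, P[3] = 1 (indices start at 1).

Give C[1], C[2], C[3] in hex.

C[1] = A, C[2] = B, C[3] = D

OFB encryption: S_i = E(K, S_{i−1}) with S_{0} = IV; C_i = P_i ⊕ S_i.
C[1]: S = E(K, 0) = 4; E ⊕ 4 = A.
C[2]: S = E(K, 4) = 8; 3 ⊕ 8 = B.
C[3]: S = E(K, 8) = C; 1 ⊕ C = D.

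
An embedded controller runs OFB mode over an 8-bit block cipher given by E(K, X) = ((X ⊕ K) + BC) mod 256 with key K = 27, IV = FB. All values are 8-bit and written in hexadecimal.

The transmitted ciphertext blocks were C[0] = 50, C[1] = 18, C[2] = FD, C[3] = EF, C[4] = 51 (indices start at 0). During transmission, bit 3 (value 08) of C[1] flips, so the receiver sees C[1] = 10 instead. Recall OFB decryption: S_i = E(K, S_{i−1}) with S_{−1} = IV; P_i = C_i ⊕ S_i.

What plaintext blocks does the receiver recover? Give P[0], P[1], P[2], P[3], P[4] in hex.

Only C[1] changed, to 10. In OFB, a change in C_i flips the same bit in P_i only; the keystream is unaffected. Decrypting the received ciphertext:
P[0]: S = E(K, FB) = 98; 50 ⊕ 98 = C8.
P[1]: S = E(K, 98) = 7B; 10 ⊕ 7B = 6B.
P[2]: S = E(K, 7B) = 18; FD ⊕ 18 = E5.
P[3]: S = E(K, 18) = FB; EF ⊕ FB = 14.
P[4]: S = E(K, FB) = 98; 51 ⊕ 98 = C9.
Blocks that differ from the original plaintext: P[1].

P[0] = C8, P[1] = 6B, P[2] = E5, P[3] = 14, P[4] = C9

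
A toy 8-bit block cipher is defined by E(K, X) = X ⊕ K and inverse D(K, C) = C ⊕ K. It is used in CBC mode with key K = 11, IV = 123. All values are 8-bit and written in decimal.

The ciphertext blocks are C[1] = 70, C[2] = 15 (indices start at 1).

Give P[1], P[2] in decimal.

CBC decryption: P_i = D(K, C_i) ⊕ C_{i−1}, with C_{0} = IV.
P[1]: D(K, 70) = 77; 77 ⊕ 123 = 54.
P[2]: D(K, 15) = 4; 4 ⊕ 70 = 66.

P[1] = 54, P[2] = 66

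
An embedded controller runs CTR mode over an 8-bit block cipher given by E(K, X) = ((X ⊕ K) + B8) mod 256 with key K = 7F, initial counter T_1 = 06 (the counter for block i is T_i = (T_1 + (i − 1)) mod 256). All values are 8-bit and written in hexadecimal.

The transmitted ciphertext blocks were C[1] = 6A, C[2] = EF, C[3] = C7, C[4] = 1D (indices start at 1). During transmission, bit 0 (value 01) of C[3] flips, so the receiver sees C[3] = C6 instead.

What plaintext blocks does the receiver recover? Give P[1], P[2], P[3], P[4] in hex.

P[1] = 5B, P[2] = DF, P[3] = E9, P[4] = 33

CTR decryption: S_i = E(K, T_i) where T_i is the counter for block i; P_i = C_i ⊕ S_i.
Only C[3] changed, to C6. In CTR, a change in C_i flips the same bit in P_i only; the keystream is unaffected. Decrypting the received ciphertext:
P[1]: T = 06, S = E(K, T) = 31; 6A ⊕ 31 = 5B.
P[2]: T = 07, S = E(K, T) = 30; EF ⊕ 30 = DF.
P[3]: T = 08, S = E(K, T) = 2F; C6 ⊕ 2F = E9.
P[4]: T = 09, S = E(K, T) = 2E; 1D ⊕ 2E = 33.
Blocks that differ from the original plaintext: P[3].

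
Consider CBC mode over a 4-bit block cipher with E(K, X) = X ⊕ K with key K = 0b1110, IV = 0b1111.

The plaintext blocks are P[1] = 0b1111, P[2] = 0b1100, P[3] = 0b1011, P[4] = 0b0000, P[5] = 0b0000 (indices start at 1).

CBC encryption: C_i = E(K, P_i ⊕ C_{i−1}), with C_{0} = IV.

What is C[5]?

C[5] = 0b1001

C[1]: P[1] ⊕ 0b1111 = 0b0000; E(K, 0b0000) = 0b1110.
C[2]: P[2] ⊕ 0b1110 = 0b0010; E(K, 0b0010) = 0b1100.
C[3]: P[3] ⊕ 0b1100 = 0b0111; E(K, 0b0111) = 0b1001.
C[4]: P[4] ⊕ 0b1001 = 0b1001; E(K, 0b1001) = 0b0111.
C[5]: P[5] ⊕ 0b0111 = 0b0111; E(K, 0b0111) = 0b1001.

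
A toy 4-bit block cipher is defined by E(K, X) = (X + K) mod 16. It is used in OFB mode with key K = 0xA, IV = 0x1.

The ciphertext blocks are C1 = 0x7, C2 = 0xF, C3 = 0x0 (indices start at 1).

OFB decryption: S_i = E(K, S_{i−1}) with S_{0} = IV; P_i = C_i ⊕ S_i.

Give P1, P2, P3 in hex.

P1 = 0xC, P2 = 0xA, P3 = 0xF

P1: S = E(K, 0x1) = 0xB; 0x7 ⊕ 0xB = 0xC.
P2: S = E(K, 0xB) = 0x5; 0xF ⊕ 0x5 = 0xA.
P3: S = E(K, 0x5) = 0xF; 0x0 ⊕ 0xF = 0xF.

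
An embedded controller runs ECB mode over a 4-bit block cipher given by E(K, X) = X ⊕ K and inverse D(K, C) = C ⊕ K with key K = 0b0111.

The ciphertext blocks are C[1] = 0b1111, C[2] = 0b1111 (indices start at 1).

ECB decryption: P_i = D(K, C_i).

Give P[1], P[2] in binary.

P[1] = 0b1000, P[2] = 0b1000

P[1]: D(K, 0b1111) = 0b1000.
P[2]: D(K, 0b1111) = 0b1000.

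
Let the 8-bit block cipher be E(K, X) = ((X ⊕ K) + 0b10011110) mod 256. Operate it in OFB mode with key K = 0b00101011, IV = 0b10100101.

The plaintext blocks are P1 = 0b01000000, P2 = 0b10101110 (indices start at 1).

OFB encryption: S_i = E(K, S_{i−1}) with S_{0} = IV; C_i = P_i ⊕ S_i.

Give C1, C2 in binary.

C1 = 0b01101100, C2 = 0b00001011

C1: S = E(K, 0b10100101) = 0b00101100; 0b01000000 ⊕ 0b00101100 = 0b01101100.
C2: S = E(K, 0b00101100) = 0b10100101; 0b10101110 ⊕ 0b10100101 = 0b00001011.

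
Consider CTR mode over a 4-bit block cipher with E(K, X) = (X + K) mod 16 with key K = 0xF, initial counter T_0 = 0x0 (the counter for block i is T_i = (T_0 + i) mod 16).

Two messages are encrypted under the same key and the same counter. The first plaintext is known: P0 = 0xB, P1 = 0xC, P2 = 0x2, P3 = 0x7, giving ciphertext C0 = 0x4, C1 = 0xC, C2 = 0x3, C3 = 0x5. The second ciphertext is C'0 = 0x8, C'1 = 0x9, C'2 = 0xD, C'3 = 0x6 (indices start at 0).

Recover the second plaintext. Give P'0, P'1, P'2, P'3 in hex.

In CTR with a reused counter, both messages share the same keystream S_i, so C_i ⊕ C'_i = P_i ⊕ P'_i and thus P'_i = P_i ⊕ C_i ⊕ C'_i.
P'0: 0xB ⊕ 0x4 ⊕ 0x8 = 0x7.
P'1: 0xC ⊕ 0xC ⊕ 0x9 = 0x9.
P'2: 0x2 ⊕ 0x3 ⊕ 0xD = 0xC.
P'3: 0x7 ⊕ 0x5 ⊕ 0x6 = 0x4.

P'0 = 0x7, P'1 = 0x9, P'2 = 0xC, P'3 = 0x4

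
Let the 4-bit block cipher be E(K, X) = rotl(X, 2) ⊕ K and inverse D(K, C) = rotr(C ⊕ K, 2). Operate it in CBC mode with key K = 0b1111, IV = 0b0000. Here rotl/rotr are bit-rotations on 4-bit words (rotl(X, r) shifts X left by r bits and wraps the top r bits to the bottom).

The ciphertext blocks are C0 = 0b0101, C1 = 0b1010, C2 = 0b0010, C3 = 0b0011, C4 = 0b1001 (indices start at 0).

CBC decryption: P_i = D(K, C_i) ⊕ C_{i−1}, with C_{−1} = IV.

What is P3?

P3 = 0b0001

P3: D(K, 0b0011) = 0b0011; 0b0011 ⊕ 0b0010 = 0b0001.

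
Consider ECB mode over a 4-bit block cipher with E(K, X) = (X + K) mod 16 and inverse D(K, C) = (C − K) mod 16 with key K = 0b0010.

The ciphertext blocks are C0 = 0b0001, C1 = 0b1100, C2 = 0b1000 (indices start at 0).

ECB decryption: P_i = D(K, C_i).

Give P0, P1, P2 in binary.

P0 = 0b1111, P1 = 0b1010, P2 = 0b0110

P0: D(K, 0b0001) = 0b1111.
P1: D(K, 0b1100) = 0b1010.
P2: D(K, 0b1000) = 0b0110.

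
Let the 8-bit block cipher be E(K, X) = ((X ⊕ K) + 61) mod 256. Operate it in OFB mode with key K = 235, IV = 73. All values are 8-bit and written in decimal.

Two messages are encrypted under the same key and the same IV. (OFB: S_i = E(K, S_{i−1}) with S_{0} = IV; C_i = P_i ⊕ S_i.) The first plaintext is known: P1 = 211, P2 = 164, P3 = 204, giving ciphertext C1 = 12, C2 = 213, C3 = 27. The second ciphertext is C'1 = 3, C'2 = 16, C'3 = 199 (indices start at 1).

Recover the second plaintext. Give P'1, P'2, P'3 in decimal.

P'1 = 220, P'2 = 97, P'3 = 16

In OFB with a reused IV, both messages share the same keystream S_i, so C_i ⊕ C'_i = P_i ⊕ P'_i and thus P'_i = P_i ⊕ C_i ⊕ C'_i.
P'1: 211 ⊕ 12 ⊕ 3 = 220.
P'2: 164 ⊕ 213 ⊕ 16 = 97.
P'3: 204 ⊕ 27 ⊕ 199 = 16.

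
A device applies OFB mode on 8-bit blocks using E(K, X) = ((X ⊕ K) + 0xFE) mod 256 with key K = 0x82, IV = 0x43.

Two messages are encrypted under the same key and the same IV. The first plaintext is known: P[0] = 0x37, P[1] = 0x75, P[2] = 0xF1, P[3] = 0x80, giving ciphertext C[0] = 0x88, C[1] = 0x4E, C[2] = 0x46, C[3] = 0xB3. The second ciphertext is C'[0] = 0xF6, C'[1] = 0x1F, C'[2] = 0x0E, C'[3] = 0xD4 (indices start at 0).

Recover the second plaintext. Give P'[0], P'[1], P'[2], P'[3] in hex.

In OFB with a reused IV, both messages share the same keystream S_i, so C_i ⊕ C'_i = P_i ⊕ P'_i and thus P'_i = P_i ⊕ C_i ⊕ C'_i.
P'[0]: 0x37 ⊕ 0x88 ⊕ 0xF6 = 0x49.
P'[1]: 0x75 ⊕ 0x4E ⊕ 0x1F = 0x24.
P'[2]: 0xF1 ⊕ 0x46 ⊕ 0x0E = 0xB9.
P'[3]: 0x80 ⊕ 0xB3 ⊕ 0xD4 = 0xE7.

P'[0] = 0x49, P'[1] = 0x24, P'[2] = 0xB9, P'[3] = 0xE7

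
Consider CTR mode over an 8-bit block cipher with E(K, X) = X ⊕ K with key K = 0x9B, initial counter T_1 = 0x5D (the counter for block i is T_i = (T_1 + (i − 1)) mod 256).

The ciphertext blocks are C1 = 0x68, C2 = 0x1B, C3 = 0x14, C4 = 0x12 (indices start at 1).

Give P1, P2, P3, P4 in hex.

P1 = 0xAE, P2 = 0xDE, P3 = 0xD0, P4 = 0xE9

CTR decryption: S_i = E(K, T_i) where T_i is the counter for block i; P_i = C_i ⊕ S_i.
P1: T = 0x5D, S = E(K, T) = 0xC6; 0x68 ⊕ 0xC6 = 0xAE.
P2: T = 0x5E, S = E(K, T) = 0xC5; 0x1B ⊕ 0xC5 = 0xDE.
P3: T = 0x5F, S = E(K, T) = 0xC4; 0x14 ⊕ 0xC4 = 0xD0.
P4: T = 0x60, S = E(K, T) = 0xFB; 0x12 ⊕ 0xFB = 0xE9.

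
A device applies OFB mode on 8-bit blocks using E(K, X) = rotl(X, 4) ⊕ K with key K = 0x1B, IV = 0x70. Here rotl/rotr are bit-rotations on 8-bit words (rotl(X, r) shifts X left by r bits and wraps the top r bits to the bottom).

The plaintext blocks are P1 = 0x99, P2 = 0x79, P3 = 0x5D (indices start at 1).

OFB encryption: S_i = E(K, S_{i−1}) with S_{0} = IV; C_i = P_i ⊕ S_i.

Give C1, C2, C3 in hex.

C1: S = E(K, 0x70) = 0x1C; 0x99 ⊕ 0x1C = 0x85.
C2: S = E(K, 0x1C) = 0xDA; 0x79 ⊕ 0xDA = 0xA3.
C3: S = E(K, 0xDA) = 0xB6; 0x5D ⊕ 0xB6 = 0xEB.

C1 = 0x85, C2 = 0xA3, C3 = 0xEB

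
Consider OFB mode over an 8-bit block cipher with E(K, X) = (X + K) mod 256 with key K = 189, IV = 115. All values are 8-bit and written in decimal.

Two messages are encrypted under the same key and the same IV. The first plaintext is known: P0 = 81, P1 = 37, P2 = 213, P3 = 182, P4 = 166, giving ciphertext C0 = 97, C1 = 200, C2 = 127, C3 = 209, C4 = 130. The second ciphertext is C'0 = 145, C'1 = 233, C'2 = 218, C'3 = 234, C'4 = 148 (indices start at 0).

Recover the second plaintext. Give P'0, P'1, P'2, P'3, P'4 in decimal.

P'0 = 161, P'1 = 4, P'2 = 112, P'3 = 141, P'4 = 176

In OFB with a reused IV, both messages share the same keystream S_i, so C_i ⊕ C'_i = P_i ⊕ P'_i and thus P'_i = P_i ⊕ C_i ⊕ C'_i.
P'0: 81 ⊕ 97 ⊕ 145 = 161.
P'1: 37 ⊕ 200 ⊕ 233 = 4.
P'2: 213 ⊕ 127 ⊕ 218 = 112.
P'3: 182 ⊕ 209 ⊕ 234 = 141.
P'4: 166 ⊕ 130 ⊕ 148 = 176.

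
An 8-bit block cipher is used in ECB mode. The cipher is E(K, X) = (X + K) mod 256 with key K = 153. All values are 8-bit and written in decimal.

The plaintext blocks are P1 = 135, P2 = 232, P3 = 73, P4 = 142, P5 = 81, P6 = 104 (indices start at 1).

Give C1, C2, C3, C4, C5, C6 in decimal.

ECB encryption: C_i = E(K, P_i).
C1: E(K, 135) = 32.
C2: E(K, 232) = 129.
C3: E(K, 73) = 226.
C4: E(K, 142) = 39.
C5: E(K, 81) = 234.
C6: E(K, 104) = 1.

C1 = 32, C2 = 129, C3 = 226, C4 = 39, C5 = 234, C6 = 1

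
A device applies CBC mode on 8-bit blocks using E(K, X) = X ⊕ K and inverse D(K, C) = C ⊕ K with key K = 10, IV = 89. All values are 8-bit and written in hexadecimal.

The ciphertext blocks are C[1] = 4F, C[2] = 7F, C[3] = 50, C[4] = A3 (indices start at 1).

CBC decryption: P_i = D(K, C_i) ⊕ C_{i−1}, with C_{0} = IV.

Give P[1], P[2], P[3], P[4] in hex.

P[1]: D(K, 4F) = 5F; 5F ⊕ 89 = D6.
P[2]: D(K, 7F) = 6F; 6F ⊕ 4F = 20.
P[3]: D(K, 50) = 40; 40 ⊕ 7F = 3F.
P[4]: D(K, A3) = B3; B3 ⊕ 50 = E3.

P[1] = D6, P[2] = 20, P[3] = 3F, P[4] = E3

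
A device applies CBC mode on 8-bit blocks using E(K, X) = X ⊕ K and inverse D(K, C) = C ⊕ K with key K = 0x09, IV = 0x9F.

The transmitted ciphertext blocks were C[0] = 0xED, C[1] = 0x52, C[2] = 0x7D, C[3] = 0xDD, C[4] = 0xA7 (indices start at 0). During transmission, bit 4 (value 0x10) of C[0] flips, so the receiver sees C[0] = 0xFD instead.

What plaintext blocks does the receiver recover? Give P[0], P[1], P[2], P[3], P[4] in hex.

P[0] = 0x6B, P[1] = 0xA6, P[2] = 0x26, P[3] = 0xA9, P[4] = 0x73

CBC decryption: P_i = D(K, C_i) ⊕ C_{i−1}, with C_{−1} = IV.
Only C[0] changed, to 0xFD. In CBC, a change in C_i garbles P_i and flips the same bit in P_{i+1}. Decrypting the received ciphertext:
P[0]: D(K, 0xFD) = 0xF4; 0xF4 ⊕ 0x9F = 0x6B.
P[1]: D(K, 0x52) = 0x5B; 0x5B ⊕ 0xFD = 0xA6.
P[2]: D(K, 0x7D) = 0x74; 0x74 ⊕ 0x52 = 0x26.
P[3]: D(K, 0xDD) = 0xD4; 0xD4 ⊕ 0x7D = 0xA9.
P[4]: D(K, 0xA7) = 0xAE; 0xAE ⊕ 0xDD = 0x73.
Blocks that differ from the original plaintext: P[0], P[1].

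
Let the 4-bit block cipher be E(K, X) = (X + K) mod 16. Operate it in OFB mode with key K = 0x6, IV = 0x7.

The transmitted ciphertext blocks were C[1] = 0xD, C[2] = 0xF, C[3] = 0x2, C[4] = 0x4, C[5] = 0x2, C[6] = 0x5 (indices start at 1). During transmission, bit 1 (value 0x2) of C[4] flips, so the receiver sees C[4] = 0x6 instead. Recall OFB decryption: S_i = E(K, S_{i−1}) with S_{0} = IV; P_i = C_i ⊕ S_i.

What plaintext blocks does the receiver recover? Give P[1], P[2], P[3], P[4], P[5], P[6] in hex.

Only C[4] changed, to 0x6. In OFB, a change in C_i flips the same bit in P_i only; the keystream is unaffected. Decrypting the received ciphertext:
P[1]: S = E(K, 0x7) = 0xD; 0xD ⊕ 0xD = 0x0.
P[2]: S = E(K, 0xD) = 0x3; 0xF ⊕ 0x3 = 0xC.
P[3]: S = E(K, 0x3) = 0x9; 0x2 ⊕ 0x9 = 0xB.
P[4]: S = E(K, 0x9) = 0xF; 0x6 ⊕ 0xF = 0x9.
P[5]: S = E(K, 0xF) = 0x5; 0x2 ⊕ 0x5 = 0x7.
P[6]: S = E(K, 0x5) = 0xB; 0x5 ⊕ 0xB = 0xE.
Blocks that differ from the original plaintext: P[4].

P[1] = 0x0, P[2] = 0xC, P[3] = 0xB, P[4] = 0x9, P[5] = 0x7, P[6] = 0xE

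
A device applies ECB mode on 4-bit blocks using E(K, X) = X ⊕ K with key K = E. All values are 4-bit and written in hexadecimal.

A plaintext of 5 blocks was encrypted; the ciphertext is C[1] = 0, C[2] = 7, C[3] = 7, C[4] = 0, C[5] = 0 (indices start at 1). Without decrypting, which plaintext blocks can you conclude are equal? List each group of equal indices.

ECB encrypts each block independently with the same key, so equal ciphertext blocks imply equal plaintext blocks.
C[1] = C[4] = C[5] = 0, so P[1] = P[4] = P[5].
C[2] = C[3] = 7, so P[2] = P[3].

P[1] = P[4] = P[5]; P[2] = P[3]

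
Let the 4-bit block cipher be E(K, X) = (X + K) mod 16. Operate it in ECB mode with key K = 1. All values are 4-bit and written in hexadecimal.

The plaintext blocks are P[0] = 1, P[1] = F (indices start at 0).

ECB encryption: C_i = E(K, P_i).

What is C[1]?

C[1] = 0

C[1]: E(K, F) = 0.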